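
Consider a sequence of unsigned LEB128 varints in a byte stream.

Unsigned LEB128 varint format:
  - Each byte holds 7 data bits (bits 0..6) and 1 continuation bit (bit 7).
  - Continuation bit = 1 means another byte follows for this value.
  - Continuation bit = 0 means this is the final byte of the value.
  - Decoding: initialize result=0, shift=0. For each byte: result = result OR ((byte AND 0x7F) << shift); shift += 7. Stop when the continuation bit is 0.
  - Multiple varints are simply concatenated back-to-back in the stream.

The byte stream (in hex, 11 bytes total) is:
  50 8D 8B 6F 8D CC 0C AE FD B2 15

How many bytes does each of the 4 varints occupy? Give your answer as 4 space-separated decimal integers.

Answer: 1 3 3 4

Derivation:
  byte[0]=0x50 cont=0 payload=0x50=80: acc |= 80<<0 -> acc=80 shift=7 [end]
Varint 1: bytes[0:1] = 50 -> value 80 (1 byte(s))
  byte[1]=0x8D cont=1 payload=0x0D=13: acc |= 13<<0 -> acc=13 shift=7
  byte[2]=0x8B cont=1 payload=0x0B=11: acc |= 11<<7 -> acc=1421 shift=14
  byte[3]=0x6F cont=0 payload=0x6F=111: acc |= 111<<14 -> acc=1820045 shift=21 [end]
Varint 2: bytes[1:4] = 8D 8B 6F -> value 1820045 (3 byte(s))
  byte[4]=0x8D cont=1 payload=0x0D=13: acc |= 13<<0 -> acc=13 shift=7
  byte[5]=0xCC cont=1 payload=0x4C=76: acc |= 76<<7 -> acc=9741 shift=14
  byte[6]=0x0C cont=0 payload=0x0C=12: acc |= 12<<14 -> acc=206349 shift=21 [end]
Varint 3: bytes[4:7] = 8D CC 0C -> value 206349 (3 byte(s))
  byte[7]=0xAE cont=1 payload=0x2E=46: acc |= 46<<0 -> acc=46 shift=7
  byte[8]=0xFD cont=1 payload=0x7D=125: acc |= 125<<7 -> acc=16046 shift=14
  byte[9]=0xB2 cont=1 payload=0x32=50: acc |= 50<<14 -> acc=835246 shift=21
  byte[10]=0x15 cont=0 payload=0x15=21: acc |= 21<<21 -> acc=44875438 shift=28 [end]
Varint 4: bytes[7:11] = AE FD B2 15 -> value 44875438 (4 byte(s))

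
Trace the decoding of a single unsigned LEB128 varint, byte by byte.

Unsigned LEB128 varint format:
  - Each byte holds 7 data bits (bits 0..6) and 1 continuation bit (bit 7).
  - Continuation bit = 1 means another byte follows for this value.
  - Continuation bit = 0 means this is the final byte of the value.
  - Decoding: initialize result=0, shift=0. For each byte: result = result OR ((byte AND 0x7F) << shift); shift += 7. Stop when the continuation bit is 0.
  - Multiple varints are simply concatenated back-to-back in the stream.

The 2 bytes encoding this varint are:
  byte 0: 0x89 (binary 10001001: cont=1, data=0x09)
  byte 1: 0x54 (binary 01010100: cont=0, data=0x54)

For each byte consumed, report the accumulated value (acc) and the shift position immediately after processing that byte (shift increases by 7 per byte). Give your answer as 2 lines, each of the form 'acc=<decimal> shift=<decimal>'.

Answer: acc=9 shift=7
acc=10761 shift=14

Derivation:
byte 0=0x89: payload=0x09=9, contrib = 9<<0 = 9; acc -> 9, shift -> 7
byte 1=0x54: payload=0x54=84, contrib = 84<<7 = 10752; acc -> 10761, shift -> 14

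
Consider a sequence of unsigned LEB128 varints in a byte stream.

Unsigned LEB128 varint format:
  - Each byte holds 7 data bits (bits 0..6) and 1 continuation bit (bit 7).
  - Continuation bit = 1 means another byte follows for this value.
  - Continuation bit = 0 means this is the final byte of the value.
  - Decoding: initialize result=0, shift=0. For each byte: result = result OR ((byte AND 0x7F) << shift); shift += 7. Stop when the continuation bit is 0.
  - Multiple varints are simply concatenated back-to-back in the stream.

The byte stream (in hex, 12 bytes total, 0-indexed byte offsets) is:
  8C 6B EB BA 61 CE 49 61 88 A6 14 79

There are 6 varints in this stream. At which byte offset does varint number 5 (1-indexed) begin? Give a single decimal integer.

Answer: 8

Derivation:
  byte[0]=0x8C cont=1 payload=0x0C=12: acc |= 12<<0 -> acc=12 shift=7
  byte[1]=0x6B cont=0 payload=0x6B=107: acc |= 107<<7 -> acc=13708 shift=14 [end]
Varint 1: bytes[0:2] = 8C 6B -> value 13708 (2 byte(s))
  byte[2]=0xEB cont=1 payload=0x6B=107: acc |= 107<<0 -> acc=107 shift=7
  byte[3]=0xBA cont=1 payload=0x3A=58: acc |= 58<<7 -> acc=7531 shift=14
  byte[4]=0x61 cont=0 payload=0x61=97: acc |= 97<<14 -> acc=1596779 shift=21 [end]
Varint 2: bytes[2:5] = EB BA 61 -> value 1596779 (3 byte(s))
  byte[5]=0xCE cont=1 payload=0x4E=78: acc |= 78<<0 -> acc=78 shift=7
  byte[6]=0x49 cont=0 payload=0x49=73: acc |= 73<<7 -> acc=9422 shift=14 [end]
Varint 3: bytes[5:7] = CE 49 -> value 9422 (2 byte(s))
  byte[7]=0x61 cont=0 payload=0x61=97: acc |= 97<<0 -> acc=97 shift=7 [end]
Varint 4: bytes[7:8] = 61 -> value 97 (1 byte(s))
  byte[8]=0x88 cont=1 payload=0x08=8: acc |= 8<<0 -> acc=8 shift=7
  byte[9]=0xA6 cont=1 payload=0x26=38: acc |= 38<<7 -> acc=4872 shift=14
  byte[10]=0x14 cont=0 payload=0x14=20: acc |= 20<<14 -> acc=332552 shift=21 [end]
Varint 5: bytes[8:11] = 88 A6 14 -> value 332552 (3 byte(s))
  byte[11]=0x79 cont=0 payload=0x79=121: acc |= 121<<0 -> acc=121 shift=7 [end]
Varint 6: bytes[11:12] = 79 -> value 121 (1 byte(s))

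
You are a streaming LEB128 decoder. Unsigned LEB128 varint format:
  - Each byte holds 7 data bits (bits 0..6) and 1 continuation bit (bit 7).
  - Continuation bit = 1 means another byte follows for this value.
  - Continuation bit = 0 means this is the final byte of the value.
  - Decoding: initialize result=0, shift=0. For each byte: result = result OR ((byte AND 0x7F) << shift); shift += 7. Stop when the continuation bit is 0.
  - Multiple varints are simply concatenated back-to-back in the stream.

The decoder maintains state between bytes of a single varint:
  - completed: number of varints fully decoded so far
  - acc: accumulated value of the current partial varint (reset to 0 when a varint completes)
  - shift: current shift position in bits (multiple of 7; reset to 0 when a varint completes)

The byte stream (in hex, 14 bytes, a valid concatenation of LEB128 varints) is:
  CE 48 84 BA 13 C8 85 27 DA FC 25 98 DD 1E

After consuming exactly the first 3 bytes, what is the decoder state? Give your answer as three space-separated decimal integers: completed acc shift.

byte[0]=0xCE cont=1 payload=0x4E: acc |= 78<<0 -> completed=0 acc=78 shift=7
byte[1]=0x48 cont=0 payload=0x48: varint #1 complete (value=9294); reset -> completed=1 acc=0 shift=0
byte[2]=0x84 cont=1 payload=0x04: acc |= 4<<0 -> completed=1 acc=4 shift=7

Answer: 1 4 7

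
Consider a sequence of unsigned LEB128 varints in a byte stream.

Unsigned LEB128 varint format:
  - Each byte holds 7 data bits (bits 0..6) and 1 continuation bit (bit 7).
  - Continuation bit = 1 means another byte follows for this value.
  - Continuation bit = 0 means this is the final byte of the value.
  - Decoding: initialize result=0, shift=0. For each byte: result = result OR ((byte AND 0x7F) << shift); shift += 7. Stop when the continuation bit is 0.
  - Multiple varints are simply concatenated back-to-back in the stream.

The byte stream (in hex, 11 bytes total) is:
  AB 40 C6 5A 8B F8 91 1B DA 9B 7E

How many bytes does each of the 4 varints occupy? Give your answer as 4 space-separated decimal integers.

  byte[0]=0xAB cont=1 payload=0x2B=43: acc |= 43<<0 -> acc=43 shift=7
  byte[1]=0x40 cont=0 payload=0x40=64: acc |= 64<<7 -> acc=8235 shift=14 [end]
Varint 1: bytes[0:2] = AB 40 -> value 8235 (2 byte(s))
  byte[2]=0xC6 cont=1 payload=0x46=70: acc |= 70<<0 -> acc=70 shift=7
  byte[3]=0x5A cont=0 payload=0x5A=90: acc |= 90<<7 -> acc=11590 shift=14 [end]
Varint 2: bytes[2:4] = C6 5A -> value 11590 (2 byte(s))
  byte[4]=0x8B cont=1 payload=0x0B=11: acc |= 11<<0 -> acc=11 shift=7
  byte[5]=0xF8 cont=1 payload=0x78=120: acc |= 120<<7 -> acc=15371 shift=14
  byte[6]=0x91 cont=1 payload=0x11=17: acc |= 17<<14 -> acc=293899 shift=21
  byte[7]=0x1B cont=0 payload=0x1B=27: acc |= 27<<21 -> acc=56917003 shift=28 [end]
Varint 3: bytes[4:8] = 8B F8 91 1B -> value 56917003 (4 byte(s))
  byte[8]=0xDA cont=1 payload=0x5A=90: acc |= 90<<0 -> acc=90 shift=7
  byte[9]=0x9B cont=1 payload=0x1B=27: acc |= 27<<7 -> acc=3546 shift=14
  byte[10]=0x7E cont=0 payload=0x7E=126: acc |= 126<<14 -> acc=2067930 shift=21 [end]
Varint 4: bytes[8:11] = DA 9B 7E -> value 2067930 (3 byte(s))

Answer: 2 2 4 3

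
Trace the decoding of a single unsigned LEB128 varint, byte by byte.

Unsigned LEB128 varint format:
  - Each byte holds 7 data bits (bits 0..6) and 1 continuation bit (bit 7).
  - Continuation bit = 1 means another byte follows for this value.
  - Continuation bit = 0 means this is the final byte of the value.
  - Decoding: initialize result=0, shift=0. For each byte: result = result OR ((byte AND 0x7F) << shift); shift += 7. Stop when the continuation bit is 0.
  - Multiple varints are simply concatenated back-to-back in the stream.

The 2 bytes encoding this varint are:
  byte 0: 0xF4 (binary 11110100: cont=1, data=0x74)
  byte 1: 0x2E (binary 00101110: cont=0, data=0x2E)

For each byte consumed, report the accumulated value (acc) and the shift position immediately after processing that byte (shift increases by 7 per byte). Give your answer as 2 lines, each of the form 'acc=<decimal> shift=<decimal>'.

Answer: acc=116 shift=7
acc=6004 shift=14

Derivation:
byte 0=0xF4: payload=0x74=116, contrib = 116<<0 = 116; acc -> 116, shift -> 7
byte 1=0x2E: payload=0x2E=46, contrib = 46<<7 = 5888; acc -> 6004, shift -> 14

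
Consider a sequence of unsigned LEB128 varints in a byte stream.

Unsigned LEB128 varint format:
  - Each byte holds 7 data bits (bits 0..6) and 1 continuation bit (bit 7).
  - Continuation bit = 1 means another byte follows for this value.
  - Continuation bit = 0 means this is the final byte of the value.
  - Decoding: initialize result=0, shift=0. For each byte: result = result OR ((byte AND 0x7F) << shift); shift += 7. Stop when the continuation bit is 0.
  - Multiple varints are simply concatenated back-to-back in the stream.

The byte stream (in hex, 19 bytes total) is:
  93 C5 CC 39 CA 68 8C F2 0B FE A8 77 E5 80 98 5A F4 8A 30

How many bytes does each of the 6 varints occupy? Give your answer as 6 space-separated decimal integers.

  byte[0]=0x93 cont=1 payload=0x13=19: acc |= 19<<0 -> acc=19 shift=7
  byte[1]=0xC5 cont=1 payload=0x45=69: acc |= 69<<7 -> acc=8851 shift=14
  byte[2]=0xCC cont=1 payload=0x4C=76: acc |= 76<<14 -> acc=1254035 shift=21
  byte[3]=0x39 cont=0 payload=0x39=57: acc |= 57<<21 -> acc=120791699 shift=28 [end]
Varint 1: bytes[0:4] = 93 C5 CC 39 -> value 120791699 (4 byte(s))
  byte[4]=0xCA cont=1 payload=0x4A=74: acc |= 74<<0 -> acc=74 shift=7
  byte[5]=0x68 cont=0 payload=0x68=104: acc |= 104<<7 -> acc=13386 shift=14 [end]
Varint 2: bytes[4:6] = CA 68 -> value 13386 (2 byte(s))
  byte[6]=0x8C cont=1 payload=0x0C=12: acc |= 12<<0 -> acc=12 shift=7
  byte[7]=0xF2 cont=1 payload=0x72=114: acc |= 114<<7 -> acc=14604 shift=14
  byte[8]=0x0B cont=0 payload=0x0B=11: acc |= 11<<14 -> acc=194828 shift=21 [end]
Varint 3: bytes[6:9] = 8C F2 0B -> value 194828 (3 byte(s))
  byte[9]=0xFE cont=1 payload=0x7E=126: acc |= 126<<0 -> acc=126 shift=7
  byte[10]=0xA8 cont=1 payload=0x28=40: acc |= 40<<7 -> acc=5246 shift=14
  byte[11]=0x77 cont=0 payload=0x77=119: acc |= 119<<14 -> acc=1954942 shift=21 [end]
Varint 4: bytes[9:12] = FE A8 77 -> value 1954942 (3 byte(s))
  byte[12]=0xE5 cont=1 payload=0x65=101: acc |= 101<<0 -> acc=101 shift=7
  byte[13]=0x80 cont=1 payload=0x00=0: acc |= 0<<7 -> acc=101 shift=14
  byte[14]=0x98 cont=1 payload=0x18=24: acc |= 24<<14 -> acc=393317 shift=21
  byte[15]=0x5A cont=0 payload=0x5A=90: acc |= 90<<21 -> acc=189136997 shift=28 [end]
Varint 5: bytes[12:16] = E5 80 98 5A -> value 189136997 (4 byte(s))
  byte[16]=0xF4 cont=1 payload=0x74=116: acc |= 116<<0 -> acc=116 shift=7
  byte[17]=0x8A cont=1 payload=0x0A=10: acc |= 10<<7 -> acc=1396 shift=14
  byte[18]=0x30 cont=0 payload=0x30=48: acc |= 48<<14 -> acc=787828 shift=21 [end]
Varint 6: bytes[16:19] = F4 8A 30 -> value 787828 (3 byte(s))

Answer: 4 2 3 3 4 3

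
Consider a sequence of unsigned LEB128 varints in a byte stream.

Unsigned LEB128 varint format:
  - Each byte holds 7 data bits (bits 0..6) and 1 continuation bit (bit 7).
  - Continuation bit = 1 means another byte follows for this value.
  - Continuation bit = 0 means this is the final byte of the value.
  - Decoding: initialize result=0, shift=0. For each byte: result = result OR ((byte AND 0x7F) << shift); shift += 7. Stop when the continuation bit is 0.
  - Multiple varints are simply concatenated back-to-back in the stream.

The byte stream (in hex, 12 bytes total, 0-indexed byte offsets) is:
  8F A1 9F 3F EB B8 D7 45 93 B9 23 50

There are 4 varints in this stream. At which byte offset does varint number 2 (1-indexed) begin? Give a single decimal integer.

  byte[0]=0x8F cont=1 payload=0x0F=15: acc |= 15<<0 -> acc=15 shift=7
  byte[1]=0xA1 cont=1 payload=0x21=33: acc |= 33<<7 -> acc=4239 shift=14
  byte[2]=0x9F cont=1 payload=0x1F=31: acc |= 31<<14 -> acc=512143 shift=21
  byte[3]=0x3F cont=0 payload=0x3F=63: acc |= 63<<21 -> acc=132632719 shift=28 [end]
Varint 1: bytes[0:4] = 8F A1 9F 3F -> value 132632719 (4 byte(s))
  byte[4]=0xEB cont=1 payload=0x6B=107: acc |= 107<<0 -> acc=107 shift=7
  byte[5]=0xB8 cont=1 payload=0x38=56: acc |= 56<<7 -> acc=7275 shift=14
  byte[6]=0xD7 cont=1 payload=0x57=87: acc |= 87<<14 -> acc=1432683 shift=21
  byte[7]=0x45 cont=0 payload=0x45=69: acc |= 69<<21 -> acc=146136171 shift=28 [end]
Varint 2: bytes[4:8] = EB B8 D7 45 -> value 146136171 (4 byte(s))
  byte[8]=0x93 cont=1 payload=0x13=19: acc |= 19<<0 -> acc=19 shift=7
  byte[9]=0xB9 cont=1 payload=0x39=57: acc |= 57<<7 -> acc=7315 shift=14
  byte[10]=0x23 cont=0 payload=0x23=35: acc |= 35<<14 -> acc=580755 shift=21 [end]
Varint 3: bytes[8:11] = 93 B9 23 -> value 580755 (3 byte(s))
  byte[11]=0x50 cont=0 payload=0x50=80: acc |= 80<<0 -> acc=80 shift=7 [end]
Varint 4: bytes[11:12] = 50 -> value 80 (1 byte(s))

Answer: 4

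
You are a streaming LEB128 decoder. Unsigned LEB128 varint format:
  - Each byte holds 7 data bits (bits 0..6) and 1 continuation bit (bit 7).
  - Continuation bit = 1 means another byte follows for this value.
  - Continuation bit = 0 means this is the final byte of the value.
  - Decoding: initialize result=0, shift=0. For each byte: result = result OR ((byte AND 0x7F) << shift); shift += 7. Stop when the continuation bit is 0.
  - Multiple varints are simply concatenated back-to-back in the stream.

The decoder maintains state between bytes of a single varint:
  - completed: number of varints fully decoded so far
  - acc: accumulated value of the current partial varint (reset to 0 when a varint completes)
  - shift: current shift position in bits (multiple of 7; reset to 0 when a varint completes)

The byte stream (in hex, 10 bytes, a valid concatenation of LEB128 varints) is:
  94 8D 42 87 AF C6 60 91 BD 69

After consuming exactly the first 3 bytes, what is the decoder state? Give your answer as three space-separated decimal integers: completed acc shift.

Answer: 1 0 0

Derivation:
byte[0]=0x94 cont=1 payload=0x14: acc |= 20<<0 -> completed=0 acc=20 shift=7
byte[1]=0x8D cont=1 payload=0x0D: acc |= 13<<7 -> completed=0 acc=1684 shift=14
byte[2]=0x42 cont=0 payload=0x42: varint #1 complete (value=1083028); reset -> completed=1 acc=0 shift=0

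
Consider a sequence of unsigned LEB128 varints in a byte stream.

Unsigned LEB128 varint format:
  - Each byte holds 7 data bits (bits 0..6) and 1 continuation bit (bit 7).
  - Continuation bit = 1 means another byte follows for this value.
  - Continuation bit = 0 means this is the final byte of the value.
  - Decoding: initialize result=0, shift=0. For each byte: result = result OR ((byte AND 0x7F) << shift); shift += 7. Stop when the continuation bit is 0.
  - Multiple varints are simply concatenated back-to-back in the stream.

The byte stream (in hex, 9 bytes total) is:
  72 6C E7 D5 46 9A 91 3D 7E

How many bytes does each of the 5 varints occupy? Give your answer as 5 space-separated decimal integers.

Answer: 1 1 3 3 1

Derivation:
  byte[0]=0x72 cont=0 payload=0x72=114: acc |= 114<<0 -> acc=114 shift=7 [end]
Varint 1: bytes[0:1] = 72 -> value 114 (1 byte(s))
  byte[1]=0x6C cont=0 payload=0x6C=108: acc |= 108<<0 -> acc=108 shift=7 [end]
Varint 2: bytes[1:2] = 6C -> value 108 (1 byte(s))
  byte[2]=0xE7 cont=1 payload=0x67=103: acc |= 103<<0 -> acc=103 shift=7
  byte[3]=0xD5 cont=1 payload=0x55=85: acc |= 85<<7 -> acc=10983 shift=14
  byte[4]=0x46 cont=0 payload=0x46=70: acc |= 70<<14 -> acc=1157863 shift=21 [end]
Varint 3: bytes[2:5] = E7 D5 46 -> value 1157863 (3 byte(s))
  byte[5]=0x9A cont=1 payload=0x1A=26: acc |= 26<<0 -> acc=26 shift=7
  byte[6]=0x91 cont=1 payload=0x11=17: acc |= 17<<7 -> acc=2202 shift=14
  byte[7]=0x3D cont=0 payload=0x3D=61: acc |= 61<<14 -> acc=1001626 shift=21 [end]
Varint 4: bytes[5:8] = 9A 91 3D -> value 1001626 (3 byte(s))
  byte[8]=0x7E cont=0 payload=0x7E=126: acc |= 126<<0 -> acc=126 shift=7 [end]
Varint 5: bytes[8:9] = 7E -> value 126 (1 byte(s))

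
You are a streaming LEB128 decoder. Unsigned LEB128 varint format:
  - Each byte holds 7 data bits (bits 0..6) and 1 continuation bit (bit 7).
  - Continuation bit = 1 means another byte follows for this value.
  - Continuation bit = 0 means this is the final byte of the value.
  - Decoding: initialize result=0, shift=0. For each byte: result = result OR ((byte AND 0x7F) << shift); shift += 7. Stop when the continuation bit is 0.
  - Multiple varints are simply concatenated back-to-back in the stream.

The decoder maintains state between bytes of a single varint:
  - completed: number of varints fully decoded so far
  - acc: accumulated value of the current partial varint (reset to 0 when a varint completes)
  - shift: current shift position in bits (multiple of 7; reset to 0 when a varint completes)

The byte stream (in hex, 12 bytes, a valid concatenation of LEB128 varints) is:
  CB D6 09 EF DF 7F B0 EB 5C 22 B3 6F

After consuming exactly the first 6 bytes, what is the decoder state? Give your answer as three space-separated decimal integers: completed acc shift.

byte[0]=0xCB cont=1 payload=0x4B: acc |= 75<<0 -> completed=0 acc=75 shift=7
byte[1]=0xD6 cont=1 payload=0x56: acc |= 86<<7 -> completed=0 acc=11083 shift=14
byte[2]=0x09 cont=0 payload=0x09: varint #1 complete (value=158539); reset -> completed=1 acc=0 shift=0
byte[3]=0xEF cont=1 payload=0x6F: acc |= 111<<0 -> completed=1 acc=111 shift=7
byte[4]=0xDF cont=1 payload=0x5F: acc |= 95<<7 -> completed=1 acc=12271 shift=14
byte[5]=0x7F cont=0 payload=0x7F: varint #2 complete (value=2093039); reset -> completed=2 acc=0 shift=0

Answer: 2 0 0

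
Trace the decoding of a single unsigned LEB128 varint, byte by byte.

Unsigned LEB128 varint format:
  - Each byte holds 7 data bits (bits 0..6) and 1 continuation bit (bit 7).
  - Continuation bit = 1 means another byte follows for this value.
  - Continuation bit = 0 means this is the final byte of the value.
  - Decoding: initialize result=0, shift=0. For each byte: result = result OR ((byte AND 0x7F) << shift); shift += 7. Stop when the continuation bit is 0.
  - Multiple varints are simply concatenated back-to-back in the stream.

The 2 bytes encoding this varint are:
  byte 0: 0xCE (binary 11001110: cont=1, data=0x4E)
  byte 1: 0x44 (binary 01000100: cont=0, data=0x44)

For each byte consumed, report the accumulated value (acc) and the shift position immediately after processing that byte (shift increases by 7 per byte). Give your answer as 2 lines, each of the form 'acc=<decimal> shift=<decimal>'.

byte 0=0xCE: payload=0x4E=78, contrib = 78<<0 = 78; acc -> 78, shift -> 7
byte 1=0x44: payload=0x44=68, contrib = 68<<7 = 8704; acc -> 8782, shift -> 14

Answer: acc=78 shift=7
acc=8782 shift=14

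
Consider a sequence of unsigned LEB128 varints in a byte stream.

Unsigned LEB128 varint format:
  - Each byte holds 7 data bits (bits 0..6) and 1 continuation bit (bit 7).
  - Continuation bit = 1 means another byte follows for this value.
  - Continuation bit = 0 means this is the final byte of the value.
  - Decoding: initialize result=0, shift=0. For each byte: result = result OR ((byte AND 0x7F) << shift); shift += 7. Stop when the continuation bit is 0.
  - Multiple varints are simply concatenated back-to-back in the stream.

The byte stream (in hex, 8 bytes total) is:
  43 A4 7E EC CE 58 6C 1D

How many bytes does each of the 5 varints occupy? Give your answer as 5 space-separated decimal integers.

  byte[0]=0x43 cont=0 payload=0x43=67: acc |= 67<<0 -> acc=67 shift=7 [end]
Varint 1: bytes[0:1] = 43 -> value 67 (1 byte(s))
  byte[1]=0xA4 cont=1 payload=0x24=36: acc |= 36<<0 -> acc=36 shift=7
  byte[2]=0x7E cont=0 payload=0x7E=126: acc |= 126<<7 -> acc=16164 shift=14 [end]
Varint 2: bytes[1:3] = A4 7E -> value 16164 (2 byte(s))
  byte[3]=0xEC cont=1 payload=0x6C=108: acc |= 108<<0 -> acc=108 shift=7
  byte[4]=0xCE cont=1 payload=0x4E=78: acc |= 78<<7 -> acc=10092 shift=14
  byte[5]=0x58 cont=0 payload=0x58=88: acc |= 88<<14 -> acc=1451884 shift=21 [end]
Varint 3: bytes[3:6] = EC CE 58 -> value 1451884 (3 byte(s))
  byte[6]=0x6C cont=0 payload=0x6C=108: acc |= 108<<0 -> acc=108 shift=7 [end]
Varint 4: bytes[6:7] = 6C -> value 108 (1 byte(s))
  byte[7]=0x1D cont=0 payload=0x1D=29: acc |= 29<<0 -> acc=29 shift=7 [end]
Varint 5: bytes[7:8] = 1D -> value 29 (1 byte(s))

Answer: 1 2 3 1 1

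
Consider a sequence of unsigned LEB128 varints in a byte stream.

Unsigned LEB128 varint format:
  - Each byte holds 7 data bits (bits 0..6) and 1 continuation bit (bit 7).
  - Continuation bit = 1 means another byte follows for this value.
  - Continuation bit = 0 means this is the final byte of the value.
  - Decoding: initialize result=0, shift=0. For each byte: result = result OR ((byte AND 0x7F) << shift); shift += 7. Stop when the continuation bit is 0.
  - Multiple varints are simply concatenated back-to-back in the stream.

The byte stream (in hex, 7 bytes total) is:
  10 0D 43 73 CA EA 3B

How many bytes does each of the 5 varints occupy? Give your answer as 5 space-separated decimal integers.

  byte[0]=0x10 cont=0 payload=0x10=16: acc |= 16<<0 -> acc=16 shift=7 [end]
Varint 1: bytes[0:1] = 10 -> value 16 (1 byte(s))
  byte[1]=0x0D cont=0 payload=0x0D=13: acc |= 13<<0 -> acc=13 shift=7 [end]
Varint 2: bytes[1:2] = 0D -> value 13 (1 byte(s))
  byte[2]=0x43 cont=0 payload=0x43=67: acc |= 67<<0 -> acc=67 shift=7 [end]
Varint 3: bytes[2:3] = 43 -> value 67 (1 byte(s))
  byte[3]=0x73 cont=0 payload=0x73=115: acc |= 115<<0 -> acc=115 shift=7 [end]
Varint 4: bytes[3:4] = 73 -> value 115 (1 byte(s))
  byte[4]=0xCA cont=1 payload=0x4A=74: acc |= 74<<0 -> acc=74 shift=7
  byte[5]=0xEA cont=1 payload=0x6A=106: acc |= 106<<7 -> acc=13642 shift=14
  byte[6]=0x3B cont=0 payload=0x3B=59: acc |= 59<<14 -> acc=980298 shift=21 [end]
Varint 5: bytes[4:7] = CA EA 3B -> value 980298 (3 byte(s))

Answer: 1 1 1 1 3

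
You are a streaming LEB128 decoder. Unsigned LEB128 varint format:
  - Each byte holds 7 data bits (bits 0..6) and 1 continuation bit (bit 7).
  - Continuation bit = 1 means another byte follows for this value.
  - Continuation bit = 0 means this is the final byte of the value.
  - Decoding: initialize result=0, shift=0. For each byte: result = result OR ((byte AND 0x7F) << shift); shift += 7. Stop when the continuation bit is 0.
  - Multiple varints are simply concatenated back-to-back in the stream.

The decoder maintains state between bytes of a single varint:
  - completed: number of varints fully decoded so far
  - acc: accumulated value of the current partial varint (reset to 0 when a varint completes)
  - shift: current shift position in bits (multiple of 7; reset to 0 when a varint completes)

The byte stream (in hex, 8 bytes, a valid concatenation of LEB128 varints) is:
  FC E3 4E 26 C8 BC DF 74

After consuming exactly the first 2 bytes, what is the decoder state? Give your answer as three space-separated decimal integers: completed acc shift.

byte[0]=0xFC cont=1 payload=0x7C: acc |= 124<<0 -> completed=0 acc=124 shift=7
byte[1]=0xE3 cont=1 payload=0x63: acc |= 99<<7 -> completed=0 acc=12796 shift=14

Answer: 0 12796 14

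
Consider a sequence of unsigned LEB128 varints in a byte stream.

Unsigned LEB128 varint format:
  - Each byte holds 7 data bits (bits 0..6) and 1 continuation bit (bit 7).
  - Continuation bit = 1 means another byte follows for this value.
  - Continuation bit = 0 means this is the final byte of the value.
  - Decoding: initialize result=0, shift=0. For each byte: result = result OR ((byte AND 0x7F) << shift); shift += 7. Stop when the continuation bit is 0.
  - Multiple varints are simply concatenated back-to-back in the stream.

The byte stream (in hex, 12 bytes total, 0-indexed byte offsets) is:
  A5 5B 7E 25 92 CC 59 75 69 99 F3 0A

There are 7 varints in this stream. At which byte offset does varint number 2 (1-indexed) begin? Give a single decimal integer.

Answer: 2

Derivation:
  byte[0]=0xA5 cont=1 payload=0x25=37: acc |= 37<<0 -> acc=37 shift=7
  byte[1]=0x5B cont=0 payload=0x5B=91: acc |= 91<<7 -> acc=11685 shift=14 [end]
Varint 1: bytes[0:2] = A5 5B -> value 11685 (2 byte(s))
  byte[2]=0x7E cont=0 payload=0x7E=126: acc |= 126<<0 -> acc=126 shift=7 [end]
Varint 2: bytes[2:3] = 7E -> value 126 (1 byte(s))
  byte[3]=0x25 cont=0 payload=0x25=37: acc |= 37<<0 -> acc=37 shift=7 [end]
Varint 3: bytes[3:4] = 25 -> value 37 (1 byte(s))
  byte[4]=0x92 cont=1 payload=0x12=18: acc |= 18<<0 -> acc=18 shift=7
  byte[5]=0xCC cont=1 payload=0x4C=76: acc |= 76<<7 -> acc=9746 shift=14
  byte[6]=0x59 cont=0 payload=0x59=89: acc |= 89<<14 -> acc=1467922 shift=21 [end]
Varint 4: bytes[4:7] = 92 CC 59 -> value 1467922 (3 byte(s))
  byte[7]=0x75 cont=0 payload=0x75=117: acc |= 117<<0 -> acc=117 shift=7 [end]
Varint 5: bytes[7:8] = 75 -> value 117 (1 byte(s))
  byte[8]=0x69 cont=0 payload=0x69=105: acc |= 105<<0 -> acc=105 shift=7 [end]
Varint 6: bytes[8:9] = 69 -> value 105 (1 byte(s))
  byte[9]=0x99 cont=1 payload=0x19=25: acc |= 25<<0 -> acc=25 shift=7
  byte[10]=0xF3 cont=1 payload=0x73=115: acc |= 115<<7 -> acc=14745 shift=14
  byte[11]=0x0A cont=0 payload=0x0A=10: acc |= 10<<14 -> acc=178585 shift=21 [end]
Varint 7: bytes[9:12] = 99 F3 0A -> value 178585 (3 byte(s))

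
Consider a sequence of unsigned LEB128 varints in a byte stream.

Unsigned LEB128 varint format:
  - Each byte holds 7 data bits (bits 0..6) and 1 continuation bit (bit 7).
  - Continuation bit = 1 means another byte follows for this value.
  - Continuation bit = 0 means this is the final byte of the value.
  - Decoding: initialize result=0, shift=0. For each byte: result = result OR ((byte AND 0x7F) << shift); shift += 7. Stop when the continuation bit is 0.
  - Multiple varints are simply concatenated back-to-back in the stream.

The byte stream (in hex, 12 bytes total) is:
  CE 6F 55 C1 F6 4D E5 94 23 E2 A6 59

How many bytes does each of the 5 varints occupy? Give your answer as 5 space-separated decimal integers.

Answer: 2 1 3 3 3

Derivation:
  byte[0]=0xCE cont=1 payload=0x4E=78: acc |= 78<<0 -> acc=78 shift=7
  byte[1]=0x6F cont=0 payload=0x6F=111: acc |= 111<<7 -> acc=14286 shift=14 [end]
Varint 1: bytes[0:2] = CE 6F -> value 14286 (2 byte(s))
  byte[2]=0x55 cont=0 payload=0x55=85: acc |= 85<<0 -> acc=85 shift=7 [end]
Varint 2: bytes[2:3] = 55 -> value 85 (1 byte(s))
  byte[3]=0xC1 cont=1 payload=0x41=65: acc |= 65<<0 -> acc=65 shift=7
  byte[4]=0xF6 cont=1 payload=0x76=118: acc |= 118<<7 -> acc=15169 shift=14
  byte[5]=0x4D cont=0 payload=0x4D=77: acc |= 77<<14 -> acc=1276737 shift=21 [end]
Varint 3: bytes[3:6] = C1 F6 4D -> value 1276737 (3 byte(s))
  byte[6]=0xE5 cont=1 payload=0x65=101: acc |= 101<<0 -> acc=101 shift=7
  byte[7]=0x94 cont=1 payload=0x14=20: acc |= 20<<7 -> acc=2661 shift=14
  byte[8]=0x23 cont=0 payload=0x23=35: acc |= 35<<14 -> acc=576101 shift=21 [end]
Varint 4: bytes[6:9] = E5 94 23 -> value 576101 (3 byte(s))
  byte[9]=0xE2 cont=1 payload=0x62=98: acc |= 98<<0 -> acc=98 shift=7
  byte[10]=0xA6 cont=1 payload=0x26=38: acc |= 38<<7 -> acc=4962 shift=14
  byte[11]=0x59 cont=0 payload=0x59=89: acc |= 89<<14 -> acc=1463138 shift=21 [end]
Varint 5: bytes[9:12] = E2 A6 59 -> value 1463138 (3 byte(s))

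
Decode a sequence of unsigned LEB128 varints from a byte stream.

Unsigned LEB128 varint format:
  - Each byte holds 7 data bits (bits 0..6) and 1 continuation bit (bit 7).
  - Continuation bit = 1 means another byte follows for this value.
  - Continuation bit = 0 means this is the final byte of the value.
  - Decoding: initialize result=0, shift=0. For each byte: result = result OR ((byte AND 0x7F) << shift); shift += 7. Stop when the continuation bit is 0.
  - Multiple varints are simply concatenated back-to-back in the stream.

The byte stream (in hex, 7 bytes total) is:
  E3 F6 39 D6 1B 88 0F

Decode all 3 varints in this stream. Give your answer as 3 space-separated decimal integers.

Answer: 949091 3542 1928

Derivation:
  byte[0]=0xE3 cont=1 payload=0x63=99: acc |= 99<<0 -> acc=99 shift=7
  byte[1]=0xF6 cont=1 payload=0x76=118: acc |= 118<<7 -> acc=15203 shift=14
  byte[2]=0x39 cont=0 payload=0x39=57: acc |= 57<<14 -> acc=949091 shift=21 [end]
Varint 1: bytes[0:3] = E3 F6 39 -> value 949091 (3 byte(s))
  byte[3]=0xD6 cont=1 payload=0x56=86: acc |= 86<<0 -> acc=86 shift=7
  byte[4]=0x1B cont=0 payload=0x1B=27: acc |= 27<<7 -> acc=3542 shift=14 [end]
Varint 2: bytes[3:5] = D6 1B -> value 3542 (2 byte(s))
  byte[5]=0x88 cont=1 payload=0x08=8: acc |= 8<<0 -> acc=8 shift=7
  byte[6]=0x0F cont=0 payload=0x0F=15: acc |= 15<<7 -> acc=1928 shift=14 [end]
Varint 3: bytes[5:7] = 88 0F -> value 1928 (2 byte(s))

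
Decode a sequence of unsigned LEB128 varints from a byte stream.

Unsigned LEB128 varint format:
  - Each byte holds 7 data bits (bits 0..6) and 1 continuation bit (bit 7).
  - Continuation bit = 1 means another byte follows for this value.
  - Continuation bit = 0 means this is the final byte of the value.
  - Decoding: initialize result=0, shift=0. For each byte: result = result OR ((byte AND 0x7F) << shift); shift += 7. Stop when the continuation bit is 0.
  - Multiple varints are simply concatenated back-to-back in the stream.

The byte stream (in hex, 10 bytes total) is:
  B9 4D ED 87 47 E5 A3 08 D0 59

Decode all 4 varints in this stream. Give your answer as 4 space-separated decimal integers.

Answer: 9913 1164269 135653 11472

Derivation:
  byte[0]=0xB9 cont=1 payload=0x39=57: acc |= 57<<0 -> acc=57 shift=7
  byte[1]=0x4D cont=0 payload=0x4D=77: acc |= 77<<7 -> acc=9913 shift=14 [end]
Varint 1: bytes[0:2] = B9 4D -> value 9913 (2 byte(s))
  byte[2]=0xED cont=1 payload=0x6D=109: acc |= 109<<0 -> acc=109 shift=7
  byte[3]=0x87 cont=1 payload=0x07=7: acc |= 7<<7 -> acc=1005 shift=14
  byte[4]=0x47 cont=0 payload=0x47=71: acc |= 71<<14 -> acc=1164269 shift=21 [end]
Varint 2: bytes[2:5] = ED 87 47 -> value 1164269 (3 byte(s))
  byte[5]=0xE5 cont=1 payload=0x65=101: acc |= 101<<0 -> acc=101 shift=7
  byte[6]=0xA3 cont=1 payload=0x23=35: acc |= 35<<7 -> acc=4581 shift=14
  byte[7]=0x08 cont=0 payload=0x08=8: acc |= 8<<14 -> acc=135653 shift=21 [end]
Varint 3: bytes[5:8] = E5 A3 08 -> value 135653 (3 byte(s))
  byte[8]=0xD0 cont=1 payload=0x50=80: acc |= 80<<0 -> acc=80 shift=7
  byte[9]=0x59 cont=0 payload=0x59=89: acc |= 89<<7 -> acc=11472 shift=14 [end]
Varint 4: bytes[8:10] = D0 59 -> value 11472 (2 byte(s))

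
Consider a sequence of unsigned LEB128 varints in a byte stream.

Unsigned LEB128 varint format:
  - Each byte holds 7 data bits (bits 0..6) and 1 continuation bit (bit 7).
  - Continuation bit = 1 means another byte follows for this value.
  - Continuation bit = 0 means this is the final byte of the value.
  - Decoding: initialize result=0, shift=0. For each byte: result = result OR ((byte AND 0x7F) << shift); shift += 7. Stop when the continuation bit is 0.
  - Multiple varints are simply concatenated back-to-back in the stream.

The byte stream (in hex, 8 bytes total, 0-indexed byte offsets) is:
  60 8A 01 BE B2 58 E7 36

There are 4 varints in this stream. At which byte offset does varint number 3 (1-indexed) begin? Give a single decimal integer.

  byte[0]=0x60 cont=0 payload=0x60=96: acc |= 96<<0 -> acc=96 shift=7 [end]
Varint 1: bytes[0:1] = 60 -> value 96 (1 byte(s))
  byte[1]=0x8A cont=1 payload=0x0A=10: acc |= 10<<0 -> acc=10 shift=7
  byte[2]=0x01 cont=0 payload=0x01=1: acc |= 1<<7 -> acc=138 shift=14 [end]
Varint 2: bytes[1:3] = 8A 01 -> value 138 (2 byte(s))
  byte[3]=0xBE cont=1 payload=0x3E=62: acc |= 62<<0 -> acc=62 shift=7
  byte[4]=0xB2 cont=1 payload=0x32=50: acc |= 50<<7 -> acc=6462 shift=14
  byte[5]=0x58 cont=0 payload=0x58=88: acc |= 88<<14 -> acc=1448254 shift=21 [end]
Varint 3: bytes[3:6] = BE B2 58 -> value 1448254 (3 byte(s))
  byte[6]=0xE7 cont=1 payload=0x67=103: acc |= 103<<0 -> acc=103 shift=7
  byte[7]=0x36 cont=0 payload=0x36=54: acc |= 54<<7 -> acc=7015 shift=14 [end]
Varint 4: bytes[6:8] = E7 36 -> value 7015 (2 byte(s))

Answer: 3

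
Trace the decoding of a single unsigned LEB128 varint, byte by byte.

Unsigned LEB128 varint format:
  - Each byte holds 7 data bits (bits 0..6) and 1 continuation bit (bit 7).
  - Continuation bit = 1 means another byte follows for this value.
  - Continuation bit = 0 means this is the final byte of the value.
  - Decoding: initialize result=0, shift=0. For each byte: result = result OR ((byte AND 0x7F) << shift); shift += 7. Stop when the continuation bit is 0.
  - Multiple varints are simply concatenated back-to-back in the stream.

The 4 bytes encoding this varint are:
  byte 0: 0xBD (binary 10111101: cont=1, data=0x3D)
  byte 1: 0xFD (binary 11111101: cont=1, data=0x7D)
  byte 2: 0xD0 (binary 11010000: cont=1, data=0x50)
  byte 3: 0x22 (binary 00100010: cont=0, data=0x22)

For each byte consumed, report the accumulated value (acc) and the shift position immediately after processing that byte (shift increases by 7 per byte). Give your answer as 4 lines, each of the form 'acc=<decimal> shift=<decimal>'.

Answer: acc=61 shift=7
acc=16061 shift=14
acc=1326781 shift=21
acc=72629949 shift=28

Derivation:
byte 0=0xBD: payload=0x3D=61, contrib = 61<<0 = 61; acc -> 61, shift -> 7
byte 1=0xFD: payload=0x7D=125, contrib = 125<<7 = 16000; acc -> 16061, shift -> 14
byte 2=0xD0: payload=0x50=80, contrib = 80<<14 = 1310720; acc -> 1326781, shift -> 21
byte 3=0x22: payload=0x22=34, contrib = 34<<21 = 71303168; acc -> 72629949, shift -> 28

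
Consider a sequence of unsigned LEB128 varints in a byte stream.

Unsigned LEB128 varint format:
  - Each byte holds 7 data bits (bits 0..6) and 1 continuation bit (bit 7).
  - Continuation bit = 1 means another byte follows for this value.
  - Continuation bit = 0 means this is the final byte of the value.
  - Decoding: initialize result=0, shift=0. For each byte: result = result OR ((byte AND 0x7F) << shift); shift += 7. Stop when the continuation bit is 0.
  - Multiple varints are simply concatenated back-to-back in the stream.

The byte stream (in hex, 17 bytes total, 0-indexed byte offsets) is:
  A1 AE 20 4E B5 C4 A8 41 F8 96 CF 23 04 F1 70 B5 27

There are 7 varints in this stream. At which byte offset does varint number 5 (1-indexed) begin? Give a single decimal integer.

  byte[0]=0xA1 cont=1 payload=0x21=33: acc |= 33<<0 -> acc=33 shift=7
  byte[1]=0xAE cont=1 payload=0x2E=46: acc |= 46<<7 -> acc=5921 shift=14
  byte[2]=0x20 cont=0 payload=0x20=32: acc |= 32<<14 -> acc=530209 shift=21 [end]
Varint 1: bytes[0:3] = A1 AE 20 -> value 530209 (3 byte(s))
  byte[3]=0x4E cont=0 payload=0x4E=78: acc |= 78<<0 -> acc=78 shift=7 [end]
Varint 2: bytes[3:4] = 4E -> value 78 (1 byte(s))
  byte[4]=0xB5 cont=1 payload=0x35=53: acc |= 53<<0 -> acc=53 shift=7
  byte[5]=0xC4 cont=1 payload=0x44=68: acc |= 68<<7 -> acc=8757 shift=14
  byte[6]=0xA8 cont=1 payload=0x28=40: acc |= 40<<14 -> acc=664117 shift=21
  byte[7]=0x41 cont=0 payload=0x41=65: acc |= 65<<21 -> acc=136978997 shift=28 [end]
Varint 3: bytes[4:8] = B5 C4 A8 41 -> value 136978997 (4 byte(s))
  byte[8]=0xF8 cont=1 payload=0x78=120: acc |= 120<<0 -> acc=120 shift=7
  byte[9]=0x96 cont=1 payload=0x16=22: acc |= 22<<7 -> acc=2936 shift=14
  byte[10]=0xCF cont=1 payload=0x4F=79: acc |= 79<<14 -> acc=1297272 shift=21
  byte[11]=0x23 cont=0 payload=0x23=35: acc |= 35<<21 -> acc=74697592 shift=28 [end]
Varint 4: bytes[8:12] = F8 96 CF 23 -> value 74697592 (4 byte(s))
  byte[12]=0x04 cont=0 payload=0x04=4: acc |= 4<<0 -> acc=4 shift=7 [end]
Varint 5: bytes[12:13] = 04 -> value 4 (1 byte(s))
  byte[13]=0xF1 cont=1 payload=0x71=113: acc |= 113<<0 -> acc=113 shift=7
  byte[14]=0x70 cont=0 payload=0x70=112: acc |= 112<<7 -> acc=14449 shift=14 [end]
Varint 6: bytes[13:15] = F1 70 -> value 14449 (2 byte(s))
  byte[15]=0xB5 cont=1 payload=0x35=53: acc |= 53<<0 -> acc=53 shift=7
  byte[16]=0x27 cont=0 payload=0x27=39: acc |= 39<<7 -> acc=5045 shift=14 [end]
Varint 7: bytes[15:17] = B5 27 -> value 5045 (2 byte(s))

Answer: 12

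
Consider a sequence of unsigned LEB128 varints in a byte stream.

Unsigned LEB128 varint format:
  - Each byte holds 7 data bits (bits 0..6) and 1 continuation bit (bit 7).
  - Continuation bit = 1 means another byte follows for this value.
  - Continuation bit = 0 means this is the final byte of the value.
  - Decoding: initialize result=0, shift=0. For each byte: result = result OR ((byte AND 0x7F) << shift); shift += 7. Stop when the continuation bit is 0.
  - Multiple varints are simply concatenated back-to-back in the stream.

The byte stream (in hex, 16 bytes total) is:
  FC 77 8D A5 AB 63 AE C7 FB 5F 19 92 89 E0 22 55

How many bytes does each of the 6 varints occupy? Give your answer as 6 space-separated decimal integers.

  byte[0]=0xFC cont=1 payload=0x7C=124: acc |= 124<<0 -> acc=124 shift=7
  byte[1]=0x77 cont=0 payload=0x77=119: acc |= 119<<7 -> acc=15356 shift=14 [end]
Varint 1: bytes[0:2] = FC 77 -> value 15356 (2 byte(s))
  byte[2]=0x8D cont=1 payload=0x0D=13: acc |= 13<<0 -> acc=13 shift=7
  byte[3]=0xA5 cont=1 payload=0x25=37: acc |= 37<<7 -> acc=4749 shift=14
  byte[4]=0xAB cont=1 payload=0x2B=43: acc |= 43<<14 -> acc=709261 shift=21
  byte[5]=0x63 cont=0 payload=0x63=99: acc |= 99<<21 -> acc=208327309 shift=28 [end]
Varint 2: bytes[2:6] = 8D A5 AB 63 -> value 208327309 (4 byte(s))
  byte[6]=0xAE cont=1 payload=0x2E=46: acc |= 46<<0 -> acc=46 shift=7
  byte[7]=0xC7 cont=1 payload=0x47=71: acc |= 71<<7 -> acc=9134 shift=14
  byte[8]=0xFB cont=1 payload=0x7B=123: acc |= 123<<14 -> acc=2024366 shift=21
  byte[9]=0x5F cont=0 payload=0x5F=95: acc |= 95<<21 -> acc=201253806 shift=28 [end]
Varint 3: bytes[6:10] = AE C7 FB 5F -> value 201253806 (4 byte(s))
  byte[10]=0x19 cont=0 payload=0x19=25: acc |= 25<<0 -> acc=25 shift=7 [end]
Varint 4: bytes[10:11] = 19 -> value 25 (1 byte(s))
  byte[11]=0x92 cont=1 payload=0x12=18: acc |= 18<<0 -> acc=18 shift=7
  byte[12]=0x89 cont=1 payload=0x09=9: acc |= 9<<7 -> acc=1170 shift=14
  byte[13]=0xE0 cont=1 payload=0x60=96: acc |= 96<<14 -> acc=1574034 shift=21
  byte[14]=0x22 cont=0 payload=0x22=34: acc |= 34<<21 -> acc=72877202 shift=28 [end]
Varint 5: bytes[11:15] = 92 89 E0 22 -> value 72877202 (4 byte(s))
  byte[15]=0x55 cont=0 payload=0x55=85: acc |= 85<<0 -> acc=85 shift=7 [end]
Varint 6: bytes[15:16] = 55 -> value 85 (1 byte(s))

Answer: 2 4 4 1 4 1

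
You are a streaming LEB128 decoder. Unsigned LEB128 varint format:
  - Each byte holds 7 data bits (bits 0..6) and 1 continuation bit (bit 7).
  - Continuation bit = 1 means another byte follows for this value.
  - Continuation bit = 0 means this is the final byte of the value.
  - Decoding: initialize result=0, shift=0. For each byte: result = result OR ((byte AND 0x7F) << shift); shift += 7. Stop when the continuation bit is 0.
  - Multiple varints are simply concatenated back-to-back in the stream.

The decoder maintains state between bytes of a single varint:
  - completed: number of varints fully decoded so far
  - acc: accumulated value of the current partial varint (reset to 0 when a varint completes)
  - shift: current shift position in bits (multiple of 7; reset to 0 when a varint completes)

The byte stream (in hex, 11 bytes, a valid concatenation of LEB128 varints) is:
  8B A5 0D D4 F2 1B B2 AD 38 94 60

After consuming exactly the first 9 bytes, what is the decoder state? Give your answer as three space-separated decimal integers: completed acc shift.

Answer: 3 0 0

Derivation:
byte[0]=0x8B cont=1 payload=0x0B: acc |= 11<<0 -> completed=0 acc=11 shift=7
byte[1]=0xA5 cont=1 payload=0x25: acc |= 37<<7 -> completed=0 acc=4747 shift=14
byte[2]=0x0D cont=0 payload=0x0D: varint #1 complete (value=217739); reset -> completed=1 acc=0 shift=0
byte[3]=0xD4 cont=1 payload=0x54: acc |= 84<<0 -> completed=1 acc=84 shift=7
byte[4]=0xF2 cont=1 payload=0x72: acc |= 114<<7 -> completed=1 acc=14676 shift=14
byte[5]=0x1B cont=0 payload=0x1B: varint #2 complete (value=457044); reset -> completed=2 acc=0 shift=0
byte[6]=0xB2 cont=1 payload=0x32: acc |= 50<<0 -> completed=2 acc=50 shift=7
byte[7]=0xAD cont=1 payload=0x2D: acc |= 45<<7 -> completed=2 acc=5810 shift=14
byte[8]=0x38 cont=0 payload=0x38: varint #3 complete (value=923314); reset -> completed=3 acc=0 shift=0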